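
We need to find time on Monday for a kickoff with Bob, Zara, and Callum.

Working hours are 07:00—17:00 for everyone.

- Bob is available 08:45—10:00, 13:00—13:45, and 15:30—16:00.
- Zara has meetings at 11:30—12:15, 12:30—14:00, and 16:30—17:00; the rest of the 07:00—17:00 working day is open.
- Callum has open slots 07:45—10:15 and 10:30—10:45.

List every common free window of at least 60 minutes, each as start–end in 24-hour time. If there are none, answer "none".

Zara free within 07:00–17:00: 07:00–11:30, 12:15–12:30, 14:00–16:30.
Bob ∩ Zara: 08:45–10:00, 15:30–16:00.
Bob ∩ Zara ∩ Callum: 08:45–10:00.
Windows ≥ 60 min: 08:45–10:00.

08:45–10:00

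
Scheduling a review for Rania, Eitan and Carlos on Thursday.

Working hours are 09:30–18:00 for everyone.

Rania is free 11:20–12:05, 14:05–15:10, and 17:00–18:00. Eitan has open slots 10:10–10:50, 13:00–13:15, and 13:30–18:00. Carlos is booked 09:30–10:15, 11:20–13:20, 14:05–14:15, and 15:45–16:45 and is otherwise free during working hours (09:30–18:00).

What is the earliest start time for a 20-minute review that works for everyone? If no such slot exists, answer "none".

Carlos free within 09:30–18:00: 10:15–11:20, 13:20–14:05, 14:15–15:45, 16:45–18:00.
Rania ∩ Eitan: 14:05–15:10, 17:00–18:00.
Rania ∩ Eitan ∩ Carlos: 14:15–15:10, 17:00–18:00.
Windows ≥ 20 min: 14:15–15:10, 17:00–18:00.
Earliest such window starts at 14:15.

14:15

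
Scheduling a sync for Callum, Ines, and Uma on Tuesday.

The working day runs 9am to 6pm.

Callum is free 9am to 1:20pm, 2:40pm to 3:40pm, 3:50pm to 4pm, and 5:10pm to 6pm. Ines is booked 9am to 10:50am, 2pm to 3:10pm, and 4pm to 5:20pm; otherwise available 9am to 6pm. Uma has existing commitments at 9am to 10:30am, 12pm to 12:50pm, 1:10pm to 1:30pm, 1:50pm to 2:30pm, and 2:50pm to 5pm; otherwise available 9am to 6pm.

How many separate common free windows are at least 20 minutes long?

Ines free within 09:00–18:00: 10:50–14:00, 15:10–16:00, 17:20–18:00.
Uma free within 09:00–18:00: 10:30–12:00, 12:50–13:10, 13:30–13:50, 14:30–14:50, 17:00–18:00.
Callum ∩ Ines: 10:50–13:20, 15:10–15:40, 15:50–16:00, 17:20–18:00.
Callum ∩ Ines ∩ Uma: 10:50–12:00, 12:50–13:10, 17:20–18:00.
Windows ≥ 20 min: 10:50–12:00, 12:50–13:10, 17:20–18:00.
That's 3 windows.

3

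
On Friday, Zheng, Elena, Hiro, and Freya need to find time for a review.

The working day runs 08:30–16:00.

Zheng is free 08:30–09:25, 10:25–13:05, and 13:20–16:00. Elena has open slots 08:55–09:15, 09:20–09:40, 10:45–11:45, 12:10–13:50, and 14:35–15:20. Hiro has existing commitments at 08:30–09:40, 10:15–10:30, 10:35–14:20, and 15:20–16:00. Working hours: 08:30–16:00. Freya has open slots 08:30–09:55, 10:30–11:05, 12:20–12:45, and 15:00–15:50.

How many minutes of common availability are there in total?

Hiro free within 08:30–16:00: 09:40–10:15, 10:30–10:35, 14:20–15:20.
Zheng ∩ Elena: 08:55–09:15, 09:20–09:25, 10:45–11:45, 12:10–13:05, 13:20–13:50, 14:35–15:20.
Zheng ∩ Elena ∩ Hiro: 14:35–15:20.
Zheng ∩ Elena ∩ Hiro ∩ Freya: 15:00–15:20.
Total common minutes: 20.

20 minutes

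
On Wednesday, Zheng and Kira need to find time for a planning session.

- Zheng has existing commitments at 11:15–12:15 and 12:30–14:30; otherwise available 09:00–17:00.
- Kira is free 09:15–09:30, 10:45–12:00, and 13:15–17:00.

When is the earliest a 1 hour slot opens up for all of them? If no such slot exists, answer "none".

14:30

Zheng free within 09:00–17:00: 09:00–11:15, 12:15–12:30, 14:30–17:00.
Zheng ∩ Kira: 09:15–09:30, 10:45–11:15, 14:30–17:00.
Windows ≥ 60 min: 14:30–17:00.
Earliest such window starts at 14:30.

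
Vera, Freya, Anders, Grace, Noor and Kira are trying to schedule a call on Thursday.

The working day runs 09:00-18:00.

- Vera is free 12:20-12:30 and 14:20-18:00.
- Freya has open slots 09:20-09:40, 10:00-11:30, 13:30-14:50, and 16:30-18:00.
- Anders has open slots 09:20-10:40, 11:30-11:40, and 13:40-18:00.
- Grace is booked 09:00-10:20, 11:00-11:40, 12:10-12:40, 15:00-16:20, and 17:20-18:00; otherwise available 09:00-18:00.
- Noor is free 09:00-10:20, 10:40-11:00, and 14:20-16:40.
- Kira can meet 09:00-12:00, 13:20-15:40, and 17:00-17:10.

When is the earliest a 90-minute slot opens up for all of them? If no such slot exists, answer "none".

none

Grace free within 09:00–18:00: 10:20–11:00, 11:40–12:10, 12:40–15:00, 16:20–17:20.
Vera ∩ Freya: 14:20–14:50, 16:30–18:00.
Vera ∩ Freya ∩ Anders: 14:20–14:50, 16:30–18:00.
Vera ∩ Freya ∩ Anders ∩ Grace: 14:20–14:50, 16:30–17:20.
Vera ∩ Freya ∩ Anders ∩ Grace ∩ Noor: 14:20–14:50, 16:30–16:40.
Vera ∩ Freya ∩ Anders ∩ Grace ∩ Noor ∩ Kira: 14:20–14:50.
Windows ≥ 90 min: (none).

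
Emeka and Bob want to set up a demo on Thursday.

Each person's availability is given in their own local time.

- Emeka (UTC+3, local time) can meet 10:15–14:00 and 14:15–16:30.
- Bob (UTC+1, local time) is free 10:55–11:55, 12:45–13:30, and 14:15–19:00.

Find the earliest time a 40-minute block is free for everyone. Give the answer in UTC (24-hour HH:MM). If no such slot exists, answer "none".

Emeka → UTC: 07:15–11:00, 11:15–13:30.
Bob → UTC: 09:55–10:55, 11:45–12:30, 13:15–18:00.
Emeka ∩ Bob: 09:55–10:55, 11:45–12:30, 13:15–13:30.
Windows ≥ 40 min: 09:55–10:55, 11:45–12:30.
Earliest such window starts at 09:55.

09:55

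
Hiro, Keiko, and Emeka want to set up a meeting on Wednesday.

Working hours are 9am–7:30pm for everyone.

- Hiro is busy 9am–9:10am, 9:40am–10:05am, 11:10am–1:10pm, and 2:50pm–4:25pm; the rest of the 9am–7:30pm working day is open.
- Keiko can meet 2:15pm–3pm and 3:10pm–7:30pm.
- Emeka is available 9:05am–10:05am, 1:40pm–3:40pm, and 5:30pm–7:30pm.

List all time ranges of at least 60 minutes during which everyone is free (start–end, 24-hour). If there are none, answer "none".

17:30–19:30

Hiro free within 09:00–19:30: 09:10–09:40, 10:05–11:10, 13:10–14:50, 16:25–19:30.
Hiro ∩ Keiko: 14:15–14:50, 16:25–19:30.
Hiro ∩ Keiko ∩ Emeka: 14:15–14:50, 17:30–19:30.
Windows ≥ 60 min: 17:30–19:30.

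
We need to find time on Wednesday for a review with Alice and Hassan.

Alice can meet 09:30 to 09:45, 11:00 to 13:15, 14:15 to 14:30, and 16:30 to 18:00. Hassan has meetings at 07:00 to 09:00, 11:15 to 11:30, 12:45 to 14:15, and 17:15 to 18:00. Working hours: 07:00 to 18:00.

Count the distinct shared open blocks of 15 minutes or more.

5

Hassan free within 07:00–18:00: 09:00–11:15, 11:30–12:45, 14:15–17:15.
Alice ∩ Hassan: 09:30–09:45, 11:00–11:15, 11:30–12:45, 14:15–14:30, 16:30–17:15.
Windows ≥ 15 min: 09:30–09:45, 11:00–11:15, 11:30–12:45, 14:15–14:30, 16:30–17:15.
That's 5 windows.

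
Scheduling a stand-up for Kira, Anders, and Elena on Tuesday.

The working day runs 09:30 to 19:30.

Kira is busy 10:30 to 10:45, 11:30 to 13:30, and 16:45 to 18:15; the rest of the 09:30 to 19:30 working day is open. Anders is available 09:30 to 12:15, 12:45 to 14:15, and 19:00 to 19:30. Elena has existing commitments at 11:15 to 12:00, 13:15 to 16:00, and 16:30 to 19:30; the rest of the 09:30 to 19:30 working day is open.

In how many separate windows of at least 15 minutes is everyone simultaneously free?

2

Kira free within 09:30–19:30: 09:30–10:30, 10:45–11:30, 13:30–16:45, 18:15–19:30.
Elena free within 09:30–19:30: 09:30–11:15, 12:00–13:15, 16:00–16:30.
Kira ∩ Anders: 09:30–10:30, 10:45–11:30, 13:30–14:15, 19:00–19:30.
Kira ∩ Anders ∩ Elena: 09:30–10:30, 10:45–11:15.
Windows ≥ 15 min: 09:30–10:30, 10:45–11:15.
That's 2 windows.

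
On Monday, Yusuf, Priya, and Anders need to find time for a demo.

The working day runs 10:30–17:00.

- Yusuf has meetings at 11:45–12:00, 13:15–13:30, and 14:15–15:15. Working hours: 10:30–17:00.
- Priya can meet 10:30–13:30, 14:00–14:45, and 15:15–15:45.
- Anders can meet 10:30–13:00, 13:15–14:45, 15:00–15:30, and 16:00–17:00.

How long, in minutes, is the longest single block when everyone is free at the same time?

Yusuf free within 10:30–17:00: 10:30–11:45, 12:00–13:15, 13:30–14:15, 15:15–17:00.
Yusuf ∩ Priya: 10:30–11:45, 12:00–13:15, 14:00–14:15, 15:15–15:45.
Yusuf ∩ Priya ∩ Anders: 10:30–11:45, 12:00–13:00, 14:00–14:15, 15:15–15:30.
Common window lengths: 75, 60, 15, 15 min; longest is 75.

75 minutes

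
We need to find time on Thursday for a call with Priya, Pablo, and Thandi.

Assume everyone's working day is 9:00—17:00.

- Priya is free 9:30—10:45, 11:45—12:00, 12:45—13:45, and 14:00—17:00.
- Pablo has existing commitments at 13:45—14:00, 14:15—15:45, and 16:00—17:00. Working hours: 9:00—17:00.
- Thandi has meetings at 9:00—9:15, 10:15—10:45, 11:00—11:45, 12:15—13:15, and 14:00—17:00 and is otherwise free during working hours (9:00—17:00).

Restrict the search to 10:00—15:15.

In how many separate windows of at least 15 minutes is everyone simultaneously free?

Pablo free within 09:00–17:00: 09:00–13:45, 14:00–14:15, 15:45–16:00.
Thandi free within 09:00–17:00: 09:15–10:15, 10:45–11:00, 11:45–12:15, 13:15–14:00.
Priya ∩ Pablo: 09:30–10:45, 11:45–12:00, 12:45–13:45, 14:00–14:15, 15:45–16:00.
Priya ∩ Pablo ∩ Thandi: 09:30–10:15, 11:45–12:00, 13:15–13:45.
Restricted to 10:00–15:15: 10:00–10:15, 11:45–12:00, 13:15–13:45.
Windows ≥ 15 min: 10:00–10:15, 11:45–12:00, 13:15–13:45.
That's 3 windows.

3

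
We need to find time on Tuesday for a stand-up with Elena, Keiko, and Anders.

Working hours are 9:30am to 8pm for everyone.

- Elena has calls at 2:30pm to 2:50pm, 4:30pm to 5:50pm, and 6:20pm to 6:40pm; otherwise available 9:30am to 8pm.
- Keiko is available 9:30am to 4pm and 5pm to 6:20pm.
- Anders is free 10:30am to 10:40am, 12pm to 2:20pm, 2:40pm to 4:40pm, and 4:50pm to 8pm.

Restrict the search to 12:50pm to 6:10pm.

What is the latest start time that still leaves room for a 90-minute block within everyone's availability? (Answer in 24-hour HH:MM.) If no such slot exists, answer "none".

12:50

Elena free within 09:30–20:00: 09:30–14:30, 14:50–16:30, 17:50–18:20, 18:40–20:00.
Elena ∩ Keiko: 09:30–14:30, 14:50–16:00, 17:50–18:20.
Elena ∩ Keiko ∩ Anders: 10:30–10:40, 12:00–14:20, 14:50–16:00, 17:50–18:20.
Restricted to 12:50–18:10: 12:50–14:20, 14:50–16:00, 17:50–18:10.
Windows ≥ 90 min: 12:50–14:20.
Latest start in the last window 12:50–14:20 is 14:20 − 90 min = 12:50.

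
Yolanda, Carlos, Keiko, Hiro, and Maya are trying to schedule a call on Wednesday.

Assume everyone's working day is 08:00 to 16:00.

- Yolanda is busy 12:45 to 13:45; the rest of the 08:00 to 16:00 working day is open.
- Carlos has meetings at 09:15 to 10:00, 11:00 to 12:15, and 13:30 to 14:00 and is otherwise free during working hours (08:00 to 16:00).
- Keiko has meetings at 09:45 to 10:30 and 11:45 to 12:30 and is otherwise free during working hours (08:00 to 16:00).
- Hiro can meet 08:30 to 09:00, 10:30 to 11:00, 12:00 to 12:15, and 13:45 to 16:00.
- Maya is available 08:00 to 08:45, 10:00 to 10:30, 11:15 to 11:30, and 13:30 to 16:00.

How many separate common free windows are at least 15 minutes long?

Yolanda free within 08:00–16:00: 08:00–12:45, 13:45–16:00.
Carlos free within 08:00–16:00: 08:00–09:15, 10:00–11:00, 12:15–13:30, 14:00–16:00.
Keiko free within 08:00–16:00: 08:00–09:45, 10:30–11:45, 12:30–16:00.
Yolanda ∩ Carlos: 08:00–09:15, 10:00–11:00, 12:15–12:45, 14:00–16:00.
Yolanda ∩ Carlos ∩ Keiko: 08:00–09:15, 10:30–11:00, 12:30–12:45, 14:00–16:00.
Yolanda ∩ Carlos ∩ Keiko ∩ Hiro: 08:30–09:00, 10:30–11:00, 14:00–16:00.
Yolanda ∩ Carlos ∩ Keiko ∩ Hiro ∩ Maya: 08:30–08:45, 14:00–16:00.
Windows ≥ 15 min: 08:30–08:45, 14:00–16:00.
That's 2 windows.

2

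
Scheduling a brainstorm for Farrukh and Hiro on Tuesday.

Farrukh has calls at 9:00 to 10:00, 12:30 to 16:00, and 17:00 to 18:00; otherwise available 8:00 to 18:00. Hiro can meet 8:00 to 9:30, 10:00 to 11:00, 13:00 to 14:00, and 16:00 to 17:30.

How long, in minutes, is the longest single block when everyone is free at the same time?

60 minutes

Farrukh free within 08:00–18:00: 08:00–09:00, 10:00–12:30, 16:00–17:00.
Farrukh ∩ Hiro: 08:00–09:00, 10:00–11:00, 16:00–17:00.
Common window lengths: 60, 60, 60 min; longest is 60.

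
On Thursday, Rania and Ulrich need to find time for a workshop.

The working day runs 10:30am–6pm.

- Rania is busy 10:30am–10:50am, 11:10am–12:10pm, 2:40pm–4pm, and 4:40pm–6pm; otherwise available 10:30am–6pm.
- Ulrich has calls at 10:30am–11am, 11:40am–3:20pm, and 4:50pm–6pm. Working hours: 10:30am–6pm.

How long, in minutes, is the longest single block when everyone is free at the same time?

Rania free within 10:30–18:00: 10:50–11:10, 12:10–14:40, 16:00–16:40.
Ulrich free within 10:30–18:00: 11:00–11:40, 15:20–16:50.
Rania ∩ Ulrich: 11:00–11:10, 16:00–16:40.
Common window lengths: 10, 40 min; longest is 40.

40 minutes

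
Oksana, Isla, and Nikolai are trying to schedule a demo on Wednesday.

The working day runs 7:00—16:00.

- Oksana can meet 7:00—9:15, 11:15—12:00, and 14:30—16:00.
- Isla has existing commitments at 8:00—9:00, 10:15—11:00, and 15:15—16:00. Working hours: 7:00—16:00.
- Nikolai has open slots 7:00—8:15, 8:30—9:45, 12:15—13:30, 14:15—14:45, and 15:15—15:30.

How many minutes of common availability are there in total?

Isla free within 07:00–16:00: 07:00–08:00, 09:00–10:15, 11:00–15:15.
Oksana ∩ Isla: 07:00–08:00, 09:00–09:15, 11:15–12:00, 14:30–15:15.
Oksana ∩ Isla ∩ Nikolai: 07:00–08:00, 09:00–09:15, 14:30–14:45.
Total common minutes: 60 + 15 + 15 = 90.

90 minutes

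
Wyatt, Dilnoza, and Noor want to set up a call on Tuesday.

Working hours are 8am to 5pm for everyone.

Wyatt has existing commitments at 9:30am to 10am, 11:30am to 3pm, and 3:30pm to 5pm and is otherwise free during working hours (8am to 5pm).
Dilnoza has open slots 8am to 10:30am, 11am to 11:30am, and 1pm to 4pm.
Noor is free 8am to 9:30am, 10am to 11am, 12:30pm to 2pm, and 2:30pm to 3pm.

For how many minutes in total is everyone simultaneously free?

120 minutes

Wyatt free within 08:00–17:00: 08:00–09:30, 10:00–11:30, 15:00–15:30.
Wyatt ∩ Dilnoza: 08:00–09:30, 10:00–10:30, 11:00–11:30, 15:00–15:30.
Wyatt ∩ Dilnoza ∩ Noor: 08:00–09:30, 10:00–10:30.
Total common minutes: 90 + 30 = 120.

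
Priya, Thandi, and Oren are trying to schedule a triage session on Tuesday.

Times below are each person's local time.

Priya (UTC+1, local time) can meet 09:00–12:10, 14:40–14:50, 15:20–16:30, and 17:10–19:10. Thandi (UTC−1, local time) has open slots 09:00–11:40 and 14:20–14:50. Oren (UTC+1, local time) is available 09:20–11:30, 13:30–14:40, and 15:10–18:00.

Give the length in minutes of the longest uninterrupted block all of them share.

Priya → UTC: 08:00–11:10, 13:40–13:50, 14:20–15:30, 16:10–18:10.
Thandi → UTC: 10:00–12:40, 15:20–15:50.
Oren → UTC: 08:20–10:30, 12:30–13:40, 14:10–17:00.
Priya ∩ Thandi: 10:00–11:10, 15:20–15:30.
Priya ∩ Thandi ∩ Oren: 10:00–10:30, 15:20–15:30.
Common window lengths: 30, 10 min; longest is 30.

30 minutes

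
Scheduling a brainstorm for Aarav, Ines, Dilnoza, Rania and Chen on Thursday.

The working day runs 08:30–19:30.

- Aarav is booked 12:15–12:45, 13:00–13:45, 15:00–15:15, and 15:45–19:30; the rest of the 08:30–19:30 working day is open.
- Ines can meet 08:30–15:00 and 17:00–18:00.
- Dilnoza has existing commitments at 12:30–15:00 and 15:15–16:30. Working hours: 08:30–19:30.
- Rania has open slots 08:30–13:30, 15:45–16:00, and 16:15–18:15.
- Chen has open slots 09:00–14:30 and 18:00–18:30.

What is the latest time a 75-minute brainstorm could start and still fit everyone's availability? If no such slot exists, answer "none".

11:00

Aarav free within 08:30–19:30: 08:30–12:15, 12:45–13:00, 13:45–15:00, 15:15–15:45.
Dilnoza free within 08:30–19:30: 08:30–12:30, 15:00–15:15, 16:30–19:30.
Aarav ∩ Ines: 08:30–12:15, 12:45–13:00, 13:45–15:00.
Aarav ∩ Ines ∩ Dilnoza: 08:30–12:15.
Aarav ∩ Ines ∩ Dilnoza ∩ Rania: 08:30–12:15.
Aarav ∩ Ines ∩ Dilnoza ∩ Rania ∩ Chen: 09:00–12:15.
Windows ≥ 75 min: 09:00–12:15.
Latest start in the last window 09:00–12:15 is 12:15 − 75 min = 11:00.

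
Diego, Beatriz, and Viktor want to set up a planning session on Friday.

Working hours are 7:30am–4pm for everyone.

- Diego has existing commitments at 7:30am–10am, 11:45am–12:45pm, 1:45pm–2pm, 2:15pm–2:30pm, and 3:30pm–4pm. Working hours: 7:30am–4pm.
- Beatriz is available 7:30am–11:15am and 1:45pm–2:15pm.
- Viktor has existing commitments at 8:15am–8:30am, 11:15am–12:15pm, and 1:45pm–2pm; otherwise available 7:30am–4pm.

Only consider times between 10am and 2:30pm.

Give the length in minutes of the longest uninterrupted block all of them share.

Diego free within 07:30–16:00: 10:00–11:45, 12:45–13:45, 14:00–14:15, 14:30–15:30.
Viktor free within 07:30–16:00: 07:30–08:15, 08:30–11:15, 12:15–13:45, 14:00–16:00.
Diego ∩ Beatriz: 10:00–11:15, 14:00–14:15.
Diego ∩ Beatriz ∩ Viktor: 10:00–11:15, 14:00–14:15.
Restricted to 10:00–14:30: 10:00–11:15, 14:00–14:15.
Common window lengths: 75, 15 min; longest is 75.

75 minutes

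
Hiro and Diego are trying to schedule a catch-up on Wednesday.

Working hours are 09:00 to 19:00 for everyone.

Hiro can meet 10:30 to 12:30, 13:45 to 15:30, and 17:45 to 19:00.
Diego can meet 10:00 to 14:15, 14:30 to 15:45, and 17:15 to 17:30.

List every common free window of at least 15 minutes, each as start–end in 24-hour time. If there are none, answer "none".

Hiro ∩ Diego: 10:30–12:30, 13:45–14:15, 14:30–15:30.
Windows ≥ 15 min: 10:30–12:30, 13:45–14:15, 14:30–15:30.

10:30–12:30, 13:45–14:15, 14:30–15:30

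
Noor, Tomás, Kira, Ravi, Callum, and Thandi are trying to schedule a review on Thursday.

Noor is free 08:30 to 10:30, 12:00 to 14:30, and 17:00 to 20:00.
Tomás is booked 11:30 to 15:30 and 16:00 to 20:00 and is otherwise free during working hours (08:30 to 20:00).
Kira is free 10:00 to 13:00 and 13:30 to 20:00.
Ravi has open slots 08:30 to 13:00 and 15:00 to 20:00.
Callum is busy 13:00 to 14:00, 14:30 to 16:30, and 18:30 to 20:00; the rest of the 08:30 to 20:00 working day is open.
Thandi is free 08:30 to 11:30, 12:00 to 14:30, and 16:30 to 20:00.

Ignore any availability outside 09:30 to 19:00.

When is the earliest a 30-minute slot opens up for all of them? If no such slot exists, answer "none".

Tomás free within 08:30–20:00: 08:30–11:30, 15:30–16:00.
Callum free within 08:30–20:00: 08:30–13:00, 14:00–14:30, 16:30–18:30.
Noor ∩ Tomás: 08:30–10:30.
Noor ∩ Tomás ∩ Kira: 10:00–10:30.
Noor ∩ Tomás ∩ Kira ∩ Ravi: 10:00–10:30.
Noor ∩ Tomás ∩ Kira ∩ Ravi ∩ Callum: 10:00–10:30.
Noor ∩ Tomás ∩ Kira ∩ Ravi ∩ Callum ∩ Thandi: 10:00–10:30.
Restricted to 09:30–19:00: 10:00–10:30.
Windows ≥ 30 min: 10:00–10:30.
Earliest such window starts at 10:00.

10:00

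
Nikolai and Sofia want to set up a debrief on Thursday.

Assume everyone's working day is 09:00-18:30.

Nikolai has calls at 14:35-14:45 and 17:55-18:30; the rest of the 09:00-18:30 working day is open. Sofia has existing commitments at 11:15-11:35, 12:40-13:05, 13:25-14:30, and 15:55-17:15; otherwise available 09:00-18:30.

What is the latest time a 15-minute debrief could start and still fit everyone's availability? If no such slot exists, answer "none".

17:40

Nikolai free within 09:00–18:30: 09:00–14:35, 14:45–17:55.
Sofia free within 09:00–18:30: 09:00–11:15, 11:35–12:40, 13:05–13:25, 14:30–15:55, 17:15–18:30.
Nikolai ∩ Sofia: 09:00–11:15, 11:35–12:40, 13:05–13:25, 14:30–14:35, 14:45–15:55, 17:15–17:55.
Windows ≥ 15 min: 09:00–11:15, 11:35–12:40, 13:05–13:25, 14:45–15:55, 17:15–17:55.
Latest start in the last window 17:15–17:55 is 17:55 − 15 min = 17:40.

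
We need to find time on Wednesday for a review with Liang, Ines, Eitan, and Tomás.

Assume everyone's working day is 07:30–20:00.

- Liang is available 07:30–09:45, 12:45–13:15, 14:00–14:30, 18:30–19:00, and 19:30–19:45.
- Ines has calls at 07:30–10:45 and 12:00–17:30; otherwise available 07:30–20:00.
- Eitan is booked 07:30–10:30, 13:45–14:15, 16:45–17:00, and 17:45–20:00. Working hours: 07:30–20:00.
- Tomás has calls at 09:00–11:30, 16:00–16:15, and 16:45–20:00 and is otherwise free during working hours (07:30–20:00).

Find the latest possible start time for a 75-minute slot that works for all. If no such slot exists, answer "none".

Ines free within 07:30–20:00: 10:45–12:00, 17:30–20:00.
Eitan free within 07:30–20:00: 10:30–13:45, 14:15–16:45, 17:00–17:45.
Tomás free within 07:30–20:00: 07:30–09:00, 11:30–16:00, 16:15–16:45.
Liang ∩ Ines: 18:30–19:00, 19:30–19:45.
Liang ∩ Ines ∩ Eitan: (none).
Liang ∩ Ines ∩ Eitan ∩ Tomás: (none).
Windows ≥ 75 min: (none).

none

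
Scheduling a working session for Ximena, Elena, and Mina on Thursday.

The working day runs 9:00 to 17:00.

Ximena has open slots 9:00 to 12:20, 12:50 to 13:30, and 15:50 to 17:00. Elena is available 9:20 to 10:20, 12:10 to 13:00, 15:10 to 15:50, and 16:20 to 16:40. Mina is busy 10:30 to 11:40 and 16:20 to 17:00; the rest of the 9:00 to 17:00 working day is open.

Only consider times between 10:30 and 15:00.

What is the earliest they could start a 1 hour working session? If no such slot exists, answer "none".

none

Mina free within 09:00–17:00: 09:00–10:30, 11:40–16:20.
Ximena ∩ Elena: 09:20–10:20, 12:10–12:20, 12:50–13:00, 16:20–16:40.
Ximena ∩ Elena ∩ Mina: 09:20–10:20, 12:10–12:20, 12:50–13:00.
Restricted to 10:30–15:00: 12:10–12:20, 12:50–13:00.
Windows ≥ 60 min: (none).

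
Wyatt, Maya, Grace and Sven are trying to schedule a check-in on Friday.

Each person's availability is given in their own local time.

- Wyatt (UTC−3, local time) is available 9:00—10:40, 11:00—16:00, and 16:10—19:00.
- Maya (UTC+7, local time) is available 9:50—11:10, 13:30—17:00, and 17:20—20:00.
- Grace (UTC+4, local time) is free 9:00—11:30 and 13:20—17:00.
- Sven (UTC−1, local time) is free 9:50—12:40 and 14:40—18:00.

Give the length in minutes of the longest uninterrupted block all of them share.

Wyatt → UTC: 12:00–13:40, 14:00–19:00, 19:10–22:00.
Maya → UTC: 02:50–04:10, 06:30–10:00, 10:20–13:00.
Grace → UTC: 05:00–07:30, 09:20–13:00.
Sven → UTC: 10:50–13:40, 15:40–19:00.
Wyatt ∩ Maya: 12:00–13:00.
Wyatt ∩ Maya ∩ Grace: 12:00–13:00.
Wyatt ∩ Maya ∩ Grace ∩ Sven: 12:00–13:00.
Single common window of 60 minutes.

60 minutes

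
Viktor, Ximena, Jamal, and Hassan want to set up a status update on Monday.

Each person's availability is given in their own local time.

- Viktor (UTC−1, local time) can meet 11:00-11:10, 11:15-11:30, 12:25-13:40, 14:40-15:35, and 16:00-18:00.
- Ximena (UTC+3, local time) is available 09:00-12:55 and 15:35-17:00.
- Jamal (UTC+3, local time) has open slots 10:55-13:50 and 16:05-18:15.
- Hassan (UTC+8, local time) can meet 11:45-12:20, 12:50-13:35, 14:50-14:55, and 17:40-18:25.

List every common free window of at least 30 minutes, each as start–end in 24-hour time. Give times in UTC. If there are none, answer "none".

none

Viktor → UTC: 12:00–12:10, 12:15–12:30, 13:25–14:40, 15:40–16:35, 17:00–19:00.
Ximena → UTC: 06:00–09:55, 12:35–14:00.
Jamal → UTC: 07:55–10:50, 13:05–15:15.
Hassan → UTC: 03:45–04:20, 04:50–05:35, 06:50–06:55, 09:40–10:25.
Viktor ∩ Ximena: 13:25–14:00.
Viktor ∩ Ximena ∩ Jamal: 13:25–14:00.
Viktor ∩ Ximena ∩ Jamal ∩ Hassan: (none).
Windows ≥ 30 min: (none).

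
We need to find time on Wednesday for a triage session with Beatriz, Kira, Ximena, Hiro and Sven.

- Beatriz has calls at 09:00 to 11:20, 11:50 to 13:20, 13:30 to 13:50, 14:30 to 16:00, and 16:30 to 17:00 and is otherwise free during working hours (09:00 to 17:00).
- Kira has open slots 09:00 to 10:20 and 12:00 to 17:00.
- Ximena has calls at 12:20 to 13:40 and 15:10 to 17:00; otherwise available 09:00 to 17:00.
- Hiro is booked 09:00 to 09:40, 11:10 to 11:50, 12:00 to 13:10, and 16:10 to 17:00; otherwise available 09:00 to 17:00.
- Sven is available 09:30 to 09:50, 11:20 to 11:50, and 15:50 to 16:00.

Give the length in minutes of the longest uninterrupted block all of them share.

Beatriz free within 09:00–17:00: 11:20–11:50, 13:20–13:30, 13:50–14:30, 16:00–16:30.
Ximena free within 09:00–17:00: 09:00–12:20, 13:40–15:10.
Hiro free within 09:00–17:00: 09:40–11:10, 11:50–12:00, 13:10–16:10.
Beatriz ∩ Kira: 13:20–13:30, 13:50–14:30, 16:00–16:30.
Beatriz ∩ Kira ∩ Ximena: 13:50–14:30.
Beatriz ∩ Kira ∩ Ximena ∩ Hiro: 13:50–14:30.
Beatriz ∩ Kira ∩ Ximena ∩ Hiro ∩ Sven: (none).
No common window.

0 minutes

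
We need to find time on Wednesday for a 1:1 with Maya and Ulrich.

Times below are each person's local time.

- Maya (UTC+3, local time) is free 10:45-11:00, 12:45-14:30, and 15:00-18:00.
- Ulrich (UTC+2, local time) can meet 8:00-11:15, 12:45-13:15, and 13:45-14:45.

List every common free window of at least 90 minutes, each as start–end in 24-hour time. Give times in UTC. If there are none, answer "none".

none

Maya → UTC: 07:45–08:00, 09:45–11:30, 12:00–15:00.
Ulrich → UTC: 06:00–09:15, 10:45–11:15, 11:45–12:45.
Maya ∩ Ulrich: 07:45–08:00, 10:45–11:15, 12:00–12:45.
Windows ≥ 90 min: (none).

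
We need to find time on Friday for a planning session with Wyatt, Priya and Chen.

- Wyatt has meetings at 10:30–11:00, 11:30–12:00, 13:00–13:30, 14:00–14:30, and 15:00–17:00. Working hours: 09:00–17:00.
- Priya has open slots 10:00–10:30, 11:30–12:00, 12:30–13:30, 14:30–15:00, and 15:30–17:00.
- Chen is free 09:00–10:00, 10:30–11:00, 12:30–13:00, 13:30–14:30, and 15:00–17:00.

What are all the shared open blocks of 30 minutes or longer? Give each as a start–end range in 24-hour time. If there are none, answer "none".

12:30–13:00

Wyatt free within 09:00–17:00: 09:00–10:30, 11:00–11:30, 12:00–13:00, 13:30–14:00, 14:30–15:00.
Wyatt ∩ Priya: 10:00–10:30, 12:30–13:00, 14:30–15:00.
Wyatt ∩ Priya ∩ Chen: 12:30–13:00.
Windows ≥ 30 min: 12:30–13:00.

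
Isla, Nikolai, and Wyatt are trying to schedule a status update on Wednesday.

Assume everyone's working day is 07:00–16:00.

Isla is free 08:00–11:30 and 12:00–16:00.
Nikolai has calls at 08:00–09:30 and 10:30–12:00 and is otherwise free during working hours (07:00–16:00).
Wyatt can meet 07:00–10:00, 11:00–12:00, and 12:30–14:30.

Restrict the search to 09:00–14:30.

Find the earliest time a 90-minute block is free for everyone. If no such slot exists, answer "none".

Nikolai free within 07:00–16:00: 07:00–08:00, 09:30–10:30, 12:00–16:00.
Isla ∩ Nikolai: 09:30–10:30, 12:00–16:00.
Isla ∩ Nikolai ∩ Wyatt: 09:30–10:00, 12:30–14:30.
Restricted to 09:00–14:30: 09:30–10:00, 12:30–14:30.
Windows ≥ 90 min: 12:30–14:30.
Earliest such window starts at 12:30.

12:30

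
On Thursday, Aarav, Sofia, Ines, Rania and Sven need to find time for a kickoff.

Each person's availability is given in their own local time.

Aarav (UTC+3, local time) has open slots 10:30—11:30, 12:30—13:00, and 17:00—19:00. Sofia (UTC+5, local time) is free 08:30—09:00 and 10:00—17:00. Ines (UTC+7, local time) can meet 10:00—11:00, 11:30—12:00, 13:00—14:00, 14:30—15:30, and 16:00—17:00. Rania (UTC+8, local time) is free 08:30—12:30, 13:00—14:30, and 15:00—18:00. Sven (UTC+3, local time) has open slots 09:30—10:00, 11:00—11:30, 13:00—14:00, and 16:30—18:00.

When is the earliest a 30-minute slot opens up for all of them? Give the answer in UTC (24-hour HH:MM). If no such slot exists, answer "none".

Aarav → UTC: 07:30–08:30, 09:30–10:00, 14:00–16:00.
Sofia → UTC: 03:30–04:00, 05:00–12:00.
Ines → UTC: 03:00–04:00, 04:30–05:00, 06:00–07:00, 07:30–08:30, 09:00–10:00.
Rania → UTC: 00:30–04:30, 05:00–06:30, 07:00–10:00.
Sven → UTC: 06:30–07:00, 08:00–08:30, 10:00–11:00, 13:30–15:00.
Aarav ∩ Sofia: 07:30–08:30, 09:30–10:00.
Aarav ∩ Sofia ∩ Ines: 07:30–08:30, 09:30–10:00.
Aarav ∩ Sofia ∩ Ines ∩ Rania: 07:30–08:30, 09:30–10:00.
Aarav ∩ Sofia ∩ Ines ∩ Rania ∩ Sven: 08:00–08:30.
Windows ≥ 30 min: 08:00–08:30.
Earliest such window starts at 08:00.

08:00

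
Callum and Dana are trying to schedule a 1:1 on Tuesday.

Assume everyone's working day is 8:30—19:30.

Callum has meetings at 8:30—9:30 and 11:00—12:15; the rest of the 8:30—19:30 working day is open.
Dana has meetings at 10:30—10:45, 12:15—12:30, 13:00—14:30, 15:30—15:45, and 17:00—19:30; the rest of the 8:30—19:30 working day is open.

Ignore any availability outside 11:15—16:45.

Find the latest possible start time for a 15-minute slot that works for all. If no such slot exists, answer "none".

16:30

Callum free within 08:30–19:30: 09:30–11:00, 12:15–19:30.
Dana free within 08:30–19:30: 08:30–10:30, 10:45–12:15, 12:30–13:00, 14:30–15:30, 15:45–17:00.
Callum ∩ Dana: 09:30–10:30, 10:45–11:00, 12:30–13:00, 14:30–15:30, 15:45–17:00.
Restricted to 11:15–16:45: 12:30–13:00, 14:30–15:30, 15:45–16:45.
Windows ≥ 15 min: 12:30–13:00, 14:30–15:30, 15:45–16:45.
Latest start in the last window 15:45–16:45 is 16:45 − 15 min = 16:30.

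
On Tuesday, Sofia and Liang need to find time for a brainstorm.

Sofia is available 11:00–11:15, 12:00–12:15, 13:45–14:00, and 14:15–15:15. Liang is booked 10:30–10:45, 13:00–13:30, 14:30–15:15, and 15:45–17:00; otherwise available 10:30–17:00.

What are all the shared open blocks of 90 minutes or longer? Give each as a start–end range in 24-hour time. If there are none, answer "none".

Liang free within 10:30–17:00: 10:45–13:00, 13:30–14:30, 15:15–15:45.
Sofia ∩ Liang: 11:00–11:15, 12:00–12:15, 13:45–14:00, 14:15–14:30.
Windows ≥ 90 min: (none).

none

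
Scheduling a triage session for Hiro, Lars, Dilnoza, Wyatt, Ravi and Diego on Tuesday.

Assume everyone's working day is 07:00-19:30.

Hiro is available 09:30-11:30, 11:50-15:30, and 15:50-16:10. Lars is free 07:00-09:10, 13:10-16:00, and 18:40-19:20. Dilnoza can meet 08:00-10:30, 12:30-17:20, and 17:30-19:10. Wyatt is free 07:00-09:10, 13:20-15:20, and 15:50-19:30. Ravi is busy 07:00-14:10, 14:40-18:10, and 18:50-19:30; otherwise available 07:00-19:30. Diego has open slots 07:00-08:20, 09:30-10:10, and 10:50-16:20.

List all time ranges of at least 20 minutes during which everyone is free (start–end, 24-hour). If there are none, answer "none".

Ravi free within 07:00–19:30: 14:10–14:40, 18:10–18:50.
Hiro ∩ Lars: 13:10–15:30, 15:50–16:00.
Hiro ∩ Lars ∩ Dilnoza: 13:10–15:30, 15:50–16:00.
Hiro ∩ Lars ∩ Dilnoza ∩ Wyatt: 13:20–15:20, 15:50–16:00.
Hiro ∩ Lars ∩ Dilnoza ∩ Wyatt ∩ Ravi: 14:10–14:40.
Hiro ∩ Lars ∩ Dilnoza ∩ Wyatt ∩ Ravi ∩ Diego: 14:10–14:40.
Windows ≥ 20 min: 14:10–14:40.

14:10–14:40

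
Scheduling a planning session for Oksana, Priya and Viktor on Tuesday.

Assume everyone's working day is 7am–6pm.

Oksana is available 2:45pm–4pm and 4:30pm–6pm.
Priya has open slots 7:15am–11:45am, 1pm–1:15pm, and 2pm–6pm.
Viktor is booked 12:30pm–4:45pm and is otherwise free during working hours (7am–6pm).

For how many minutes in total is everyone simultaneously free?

75 minutes

Viktor free within 07:00–18:00: 07:00–12:30, 16:45–18:00.
Oksana ∩ Priya: 14:45–16:00, 16:30–18:00.
Oksana ∩ Priya ∩ Viktor: 16:45–18:00.
Total common minutes: 75.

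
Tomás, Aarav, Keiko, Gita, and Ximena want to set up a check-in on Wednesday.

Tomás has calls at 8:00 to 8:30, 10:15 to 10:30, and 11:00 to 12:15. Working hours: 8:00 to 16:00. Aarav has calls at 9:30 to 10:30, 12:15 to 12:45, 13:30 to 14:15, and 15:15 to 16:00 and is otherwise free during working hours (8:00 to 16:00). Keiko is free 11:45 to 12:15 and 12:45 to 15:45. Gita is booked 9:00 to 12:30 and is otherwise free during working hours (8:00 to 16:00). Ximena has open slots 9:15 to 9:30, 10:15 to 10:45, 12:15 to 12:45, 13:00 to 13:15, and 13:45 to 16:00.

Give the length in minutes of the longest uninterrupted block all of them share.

60 minutes

Tomás free within 08:00–16:00: 08:30–10:15, 10:30–11:00, 12:15–16:00.
Aarav free within 08:00–16:00: 08:00–09:30, 10:30–12:15, 12:45–13:30, 14:15–15:15.
Gita free within 08:00–16:00: 08:00–09:00, 12:30–16:00.
Tomás ∩ Aarav: 08:30–09:30, 10:30–11:00, 12:45–13:30, 14:15–15:15.
Tomás ∩ Aarav ∩ Keiko: 12:45–13:30, 14:15–15:15.
Tomás ∩ Aarav ∩ Keiko ∩ Gita: 12:45–13:30, 14:15–15:15.
Tomás ∩ Aarav ∩ Keiko ∩ Gita ∩ Ximena: 13:00–13:15, 14:15–15:15.
Common window lengths: 15, 60 min; longest is 60.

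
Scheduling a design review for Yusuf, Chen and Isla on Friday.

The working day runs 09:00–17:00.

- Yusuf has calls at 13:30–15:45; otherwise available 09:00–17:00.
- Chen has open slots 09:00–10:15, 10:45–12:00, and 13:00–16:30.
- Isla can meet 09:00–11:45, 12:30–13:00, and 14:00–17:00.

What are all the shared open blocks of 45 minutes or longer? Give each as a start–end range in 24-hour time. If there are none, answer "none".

09:00–10:15, 10:45–11:45, 15:45–16:30

Yusuf free within 09:00–17:00: 09:00–13:30, 15:45–17:00.
Yusuf ∩ Chen: 09:00–10:15, 10:45–12:00, 13:00–13:30, 15:45–16:30.
Yusuf ∩ Chen ∩ Isla: 09:00–10:15, 10:45–11:45, 15:45–16:30.
Windows ≥ 45 min: 09:00–10:15, 10:45–11:45, 15:45–16:30.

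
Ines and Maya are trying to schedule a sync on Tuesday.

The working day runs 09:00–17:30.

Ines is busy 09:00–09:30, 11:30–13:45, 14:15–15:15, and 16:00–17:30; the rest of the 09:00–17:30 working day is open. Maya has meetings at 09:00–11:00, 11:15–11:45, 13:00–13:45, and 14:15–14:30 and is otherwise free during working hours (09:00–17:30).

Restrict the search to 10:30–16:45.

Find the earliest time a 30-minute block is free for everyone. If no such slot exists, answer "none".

13:45

Ines free within 09:00–17:30: 09:30–11:30, 13:45–14:15, 15:15–16:00.
Maya free within 09:00–17:30: 11:00–11:15, 11:45–13:00, 13:45–14:15, 14:30–17:30.
Ines ∩ Maya: 11:00–11:15, 13:45–14:15, 15:15–16:00.
Restricted to 10:30–16:45: 11:00–11:15, 13:45–14:15, 15:15–16:00.
Windows ≥ 30 min: 13:45–14:15, 15:15–16:00.
Earliest such window starts at 13:45.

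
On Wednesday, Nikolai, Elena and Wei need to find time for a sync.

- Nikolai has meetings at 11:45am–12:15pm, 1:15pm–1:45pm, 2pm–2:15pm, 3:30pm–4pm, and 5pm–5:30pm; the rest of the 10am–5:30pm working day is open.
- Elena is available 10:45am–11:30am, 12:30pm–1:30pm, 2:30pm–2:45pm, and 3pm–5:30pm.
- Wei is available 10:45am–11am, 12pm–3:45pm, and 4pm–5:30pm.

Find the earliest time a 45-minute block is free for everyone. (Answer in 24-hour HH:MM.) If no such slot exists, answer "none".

Nikolai free within 10:00–17:30: 10:00–11:45, 12:15–13:15, 13:45–14:00, 14:15–15:30, 16:00–17:00.
Nikolai ∩ Elena: 10:45–11:30, 12:30–13:15, 14:30–14:45, 15:00–15:30, 16:00–17:00.
Nikolai ∩ Elena ∩ Wei: 10:45–11:00, 12:30–13:15, 14:30–14:45, 15:00–15:30, 16:00–17:00.
Windows ≥ 45 min: 12:30–13:15, 16:00–17:00.
Earliest such window starts at 12:30.

12:30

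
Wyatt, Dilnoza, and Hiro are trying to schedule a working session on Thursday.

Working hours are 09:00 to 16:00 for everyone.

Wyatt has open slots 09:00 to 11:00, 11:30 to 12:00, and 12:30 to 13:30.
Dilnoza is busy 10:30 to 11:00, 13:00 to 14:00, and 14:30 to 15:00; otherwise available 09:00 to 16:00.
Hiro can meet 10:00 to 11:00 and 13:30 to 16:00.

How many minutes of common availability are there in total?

30 minutes

Dilnoza free within 09:00–16:00: 09:00–10:30, 11:00–13:00, 14:00–14:30, 15:00–16:00.
Wyatt ∩ Dilnoza: 09:00–10:30, 11:30–12:00, 12:30–13:00.
Wyatt ∩ Dilnoza ∩ Hiro: 10:00–10:30.
Total common minutes: 30.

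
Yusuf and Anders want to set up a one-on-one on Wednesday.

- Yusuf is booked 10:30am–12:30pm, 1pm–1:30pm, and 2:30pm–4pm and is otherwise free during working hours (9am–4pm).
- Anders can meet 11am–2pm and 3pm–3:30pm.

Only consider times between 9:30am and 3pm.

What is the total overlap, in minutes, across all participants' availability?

60 minutes

Yusuf free within 09:00–16:00: 09:00–10:30, 12:30–13:00, 13:30–14:30.
Yusuf ∩ Anders: 12:30–13:00, 13:30–14:00.
Restricted to 09:30–15:00: 12:30–13:00, 13:30–14:00.
Total common minutes: 30 + 30 = 60.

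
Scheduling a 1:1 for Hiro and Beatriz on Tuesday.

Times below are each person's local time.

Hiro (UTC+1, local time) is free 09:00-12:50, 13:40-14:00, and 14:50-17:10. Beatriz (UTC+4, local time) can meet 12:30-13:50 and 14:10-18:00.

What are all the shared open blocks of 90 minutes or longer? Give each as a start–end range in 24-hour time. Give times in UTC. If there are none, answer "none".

10:10–11:50

Hiro → UTC: 08:00–11:50, 12:40–13:00, 13:50–16:10.
Beatriz → UTC: 08:30–09:50, 10:10–14:00.
Hiro ∩ Beatriz: 08:30–09:50, 10:10–11:50, 12:40–13:00, 13:50–14:00.
Windows ≥ 90 min: 10:10–11:50.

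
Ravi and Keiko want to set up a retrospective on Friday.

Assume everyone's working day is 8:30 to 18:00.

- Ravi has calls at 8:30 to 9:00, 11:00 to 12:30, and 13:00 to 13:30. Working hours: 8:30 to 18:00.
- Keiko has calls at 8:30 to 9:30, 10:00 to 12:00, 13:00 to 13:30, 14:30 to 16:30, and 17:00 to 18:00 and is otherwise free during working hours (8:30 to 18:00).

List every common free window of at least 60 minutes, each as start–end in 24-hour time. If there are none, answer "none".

Ravi free within 08:30–18:00: 09:00–11:00, 12:30–13:00, 13:30–18:00.
Keiko free within 08:30–18:00: 09:30–10:00, 12:00–13:00, 13:30–14:30, 16:30–17:00.
Ravi ∩ Keiko: 09:30–10:00, 12:30–13:00, 13:30–14:30, 16:30–17:00.
Windows ≥ 60 min: 13:30–14:30.

13:30–14:30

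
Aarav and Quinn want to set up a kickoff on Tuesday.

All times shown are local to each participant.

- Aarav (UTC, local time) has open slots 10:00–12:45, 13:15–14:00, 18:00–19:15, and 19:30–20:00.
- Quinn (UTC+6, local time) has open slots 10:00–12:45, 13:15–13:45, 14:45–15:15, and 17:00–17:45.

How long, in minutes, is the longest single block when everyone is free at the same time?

Aarav → UTC: 10:00–12:45, 13:15–14:00, 18:00–19:15, 19:30–20:00.
Quinn → UTC: 04:00–06:45, 07:15–07:45, 08:45–09:15, 11:00–11:45.
Aarav ∩ Quinn: 11:00–11:45.
Single common window of 45 minutes.

45 minutes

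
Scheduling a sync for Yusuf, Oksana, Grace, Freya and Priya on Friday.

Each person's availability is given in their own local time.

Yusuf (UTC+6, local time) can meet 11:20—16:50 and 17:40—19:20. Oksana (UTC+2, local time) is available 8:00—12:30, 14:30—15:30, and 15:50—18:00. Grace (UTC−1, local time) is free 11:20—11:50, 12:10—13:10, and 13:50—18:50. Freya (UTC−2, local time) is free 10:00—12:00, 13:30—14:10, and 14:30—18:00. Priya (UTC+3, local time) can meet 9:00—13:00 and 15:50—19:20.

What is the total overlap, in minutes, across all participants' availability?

10 minutes

Yusuf → UTC: 05:20–10:50, 11:40–13:20.
Oksana → UTC: 06:00–10:30, 12:30–13:30, 13:50–16:00.
Grace → UTC: 12:20–12:50, 13:10–14:10, 14:50–19:50.
Freya → UTC: 12:00–14:00, 15:30–16:10, 16:30–20:00.
Priya → UTC: 06:00–10:00, 12:50–16:20.
Yusuf ∩ Oksana: 06:00–10:30, 12:30–13:20.
Yusuf ∩ Oksana ∩ Grace: 12:30–12:50, 13:10–13:20.
Yusuf ∩ Oksana ∩ Grace ∩ Freya: 12:30–12:50, 13:10–13:20.
Yusuf ∩ Oksana ∩ Grace ∩ Freya ∩ Priya: 13:10–13:20.
Total common minutes: 10.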